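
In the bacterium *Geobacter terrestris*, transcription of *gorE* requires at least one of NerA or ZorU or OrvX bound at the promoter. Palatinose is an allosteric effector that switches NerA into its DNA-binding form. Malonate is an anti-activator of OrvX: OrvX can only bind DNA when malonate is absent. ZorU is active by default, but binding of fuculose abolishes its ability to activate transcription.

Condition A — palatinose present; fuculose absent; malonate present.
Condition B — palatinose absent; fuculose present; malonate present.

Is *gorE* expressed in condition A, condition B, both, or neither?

Condition A:
Palatinose is present, so NerA is active.
Fuculose is absent, so ZorU is active.
Malonate is present, so OrvX is inactive.
Activator NerA is present, so *gorE* is transcribed.
→ *gorE* is ON in A.
Condition B:
Palatinose is absent, so NerA is inactive.
Fuculose is present, so ZorU is inactive.
Malonate is present, so OrvX is inactive.
No activator is available at the *gorE* promoter, so *gorE* is not transcribed.
→ *gorE* is OFF in B.

A only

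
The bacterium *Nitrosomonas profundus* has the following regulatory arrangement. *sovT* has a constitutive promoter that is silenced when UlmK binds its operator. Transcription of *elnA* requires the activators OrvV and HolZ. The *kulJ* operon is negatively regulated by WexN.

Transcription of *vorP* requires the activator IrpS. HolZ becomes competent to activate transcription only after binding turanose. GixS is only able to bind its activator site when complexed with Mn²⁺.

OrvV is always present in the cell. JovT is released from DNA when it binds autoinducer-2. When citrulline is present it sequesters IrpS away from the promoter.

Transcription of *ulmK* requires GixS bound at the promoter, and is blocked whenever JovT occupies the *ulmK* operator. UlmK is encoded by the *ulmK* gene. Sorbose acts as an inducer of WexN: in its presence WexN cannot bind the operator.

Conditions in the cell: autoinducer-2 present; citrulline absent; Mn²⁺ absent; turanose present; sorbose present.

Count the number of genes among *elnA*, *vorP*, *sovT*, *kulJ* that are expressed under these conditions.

OrvV is produced constitutively and is active.
Turanose is present, so HolZ is active.
No repressor is bound and OrvV and HolZ are active, so *elnA* is transcribed.
→ *elnA* is ON.
Citrulline is absent, so IrpS is active.
No repressor is bound and IrpS is active, so *vorP* is transcribed.
→ *vorP* is ON.
Mn²⁺ is absent, so GixS is inactive.
Autoinducer-2 is present, so JovT is inactive.
Required activator GixS is absent, so *ulmK* is not transcribed.
So UlmK is not produced.
With no repressor bound, *sovT* is transcribed.
→ *sovT* is ON.
Sorbose is present, so WexN is inactive.
With no repressor bound, *kulJ* is transcribed.
→ *kulJ* is ON.
4 of the 4 genes are transcribed.

4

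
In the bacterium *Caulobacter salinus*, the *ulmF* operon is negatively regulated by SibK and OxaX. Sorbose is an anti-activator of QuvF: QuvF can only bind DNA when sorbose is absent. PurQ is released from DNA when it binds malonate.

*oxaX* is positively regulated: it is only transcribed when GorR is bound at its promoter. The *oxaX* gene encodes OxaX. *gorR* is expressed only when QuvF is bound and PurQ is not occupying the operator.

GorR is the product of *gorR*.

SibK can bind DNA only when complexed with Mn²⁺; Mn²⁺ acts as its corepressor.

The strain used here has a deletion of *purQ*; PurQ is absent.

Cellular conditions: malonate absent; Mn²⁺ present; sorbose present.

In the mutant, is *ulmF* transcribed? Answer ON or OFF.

Mn²⁺ is present, so SibK is active.
PurQ is non-functional in this strain, so it has no effect.
Sorbose is present, so QuvF is inactive.
Required activator QuvF is absent, so *gorR* is not transcribed.
So GorR is not produced.
Required activator GorR is absent, so *oxaX* is not transcribed.
So OxaX is not produced.
With repressor SibK bound, *ulmF* is not transcribed.

OFF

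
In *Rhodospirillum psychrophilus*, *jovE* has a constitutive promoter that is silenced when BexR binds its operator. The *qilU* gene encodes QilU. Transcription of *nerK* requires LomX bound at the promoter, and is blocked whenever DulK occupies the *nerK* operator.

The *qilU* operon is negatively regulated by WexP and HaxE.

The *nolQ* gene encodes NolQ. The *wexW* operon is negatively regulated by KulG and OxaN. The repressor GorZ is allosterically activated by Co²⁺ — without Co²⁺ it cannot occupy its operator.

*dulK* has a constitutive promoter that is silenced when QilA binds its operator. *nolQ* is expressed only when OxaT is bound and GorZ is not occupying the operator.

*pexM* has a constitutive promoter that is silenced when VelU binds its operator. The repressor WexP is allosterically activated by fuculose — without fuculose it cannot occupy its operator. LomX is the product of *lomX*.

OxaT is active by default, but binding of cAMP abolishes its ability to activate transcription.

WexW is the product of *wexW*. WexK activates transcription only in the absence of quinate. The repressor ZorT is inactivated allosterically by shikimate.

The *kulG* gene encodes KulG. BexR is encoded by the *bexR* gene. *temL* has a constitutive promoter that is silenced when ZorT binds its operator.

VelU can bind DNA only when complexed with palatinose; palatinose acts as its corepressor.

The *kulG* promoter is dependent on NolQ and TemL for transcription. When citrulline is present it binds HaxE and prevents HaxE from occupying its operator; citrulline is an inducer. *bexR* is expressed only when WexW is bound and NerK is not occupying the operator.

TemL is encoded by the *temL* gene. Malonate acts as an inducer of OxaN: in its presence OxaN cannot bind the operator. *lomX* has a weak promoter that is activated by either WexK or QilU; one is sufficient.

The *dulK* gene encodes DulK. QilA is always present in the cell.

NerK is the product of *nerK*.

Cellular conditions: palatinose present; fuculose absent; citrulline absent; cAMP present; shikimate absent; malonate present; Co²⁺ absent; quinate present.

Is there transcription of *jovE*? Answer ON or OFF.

OFF

Co²⁺ is absent, so GorZ is inactive.
cAMP is present, so OxaT is inactive.
Required activator OxaT is absent, so *nolQ* is not transcribed.
So NolQ is not produced.
Shikimate is absent, so ZorT is active.
With repressor ZorT bound, *temL* is not transcribed.
So TemL is not produced.
Required activator NolQ is absent, so *kulG* is not transcribed.
So KulG is not produced.
Malonate is present, so OxaN is inactive.
With no repressor bound, *wexW* is transcribed.
So WexW is produced and active.
Quinate is present, so WexK is inactive.
Fuculose is absent, so WexP is inactive.
Citrulline is absent, so HaxE is active.
With repressor HaxE bound, *qilU* is not transcribed.
So QilU is not produced.
No activator is available at the *lomX* promoter, so *lomX* is not transcribed.
So LomX is not produced.
QilA is produced constitutively and is active.
With repressor QilA bound, *dulK* is not transcribed.
So DulK is not produced.
Required activator LomX is absent, so *nerK* is not transcribed.
So NerK is not produced.
No repressor is bound and WexW is active, so *bexR* is transcribed.
So BexR is produced and active.
With repressor BexR bound, *jovE* is not transcribed.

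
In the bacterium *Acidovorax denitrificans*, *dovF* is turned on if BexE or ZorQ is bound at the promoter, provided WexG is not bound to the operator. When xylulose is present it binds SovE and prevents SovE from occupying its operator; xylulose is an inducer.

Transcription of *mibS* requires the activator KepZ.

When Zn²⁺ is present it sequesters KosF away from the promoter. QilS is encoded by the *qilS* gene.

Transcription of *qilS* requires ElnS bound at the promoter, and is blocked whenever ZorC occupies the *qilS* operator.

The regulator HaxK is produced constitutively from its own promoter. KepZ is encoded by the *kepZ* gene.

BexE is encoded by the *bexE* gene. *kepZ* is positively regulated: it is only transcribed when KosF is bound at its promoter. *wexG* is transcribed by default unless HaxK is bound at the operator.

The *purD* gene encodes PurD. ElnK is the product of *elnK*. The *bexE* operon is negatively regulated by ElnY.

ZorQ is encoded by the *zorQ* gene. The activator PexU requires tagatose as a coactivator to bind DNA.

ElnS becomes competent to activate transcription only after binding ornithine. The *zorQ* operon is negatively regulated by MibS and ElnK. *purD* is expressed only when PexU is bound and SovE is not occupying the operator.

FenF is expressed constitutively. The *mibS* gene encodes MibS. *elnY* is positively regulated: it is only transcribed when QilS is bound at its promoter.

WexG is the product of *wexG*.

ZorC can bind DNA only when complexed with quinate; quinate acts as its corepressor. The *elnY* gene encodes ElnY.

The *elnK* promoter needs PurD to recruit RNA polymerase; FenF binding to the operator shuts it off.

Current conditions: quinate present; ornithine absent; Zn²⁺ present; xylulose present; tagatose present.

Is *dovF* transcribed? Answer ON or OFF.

Quinate is present, so ZorC is active.
Ornithine is absent, so ElnS is inactive.
With repressor ZorC bound, *qilS* is not transcribed.
So QilS is not produced.
Required activator QilS is absent, so *elnY* is not transcribed.
So ElnY is not produced.
With no repressor bound, *bexE* is transcribed.
So BexE is produced and active.
Zn²⁺ is present, so KosF is inactive.
Required activator KosF is absent, so *kepZ* is not transcribed.
So KepZ is not produced.
Required activator KepZ is absent, so *mibS* is not transcribed.
So MibS is not produced.
Xylulose is present, so SovE is inactive.
Tagatose is present, so PexU is active.
No repressor is bound and PexU is active, so *purD* is transcribed.
So PurD is produced and active.
FenF is produced constitutively and is active.
With repressor FenF bound, *elnK* is not transcribed.
So ElnK is not produced.
With no repressor bound, *zorQ* is transcribed.
So ZorQ is produced and active.
HaxK is produced constitutively and is active.
With repressor HaxK bound, *wexG* is not transcribed.
So WexG is not produced.
Activator BexE is present, so *dovF* is transcribed.

ON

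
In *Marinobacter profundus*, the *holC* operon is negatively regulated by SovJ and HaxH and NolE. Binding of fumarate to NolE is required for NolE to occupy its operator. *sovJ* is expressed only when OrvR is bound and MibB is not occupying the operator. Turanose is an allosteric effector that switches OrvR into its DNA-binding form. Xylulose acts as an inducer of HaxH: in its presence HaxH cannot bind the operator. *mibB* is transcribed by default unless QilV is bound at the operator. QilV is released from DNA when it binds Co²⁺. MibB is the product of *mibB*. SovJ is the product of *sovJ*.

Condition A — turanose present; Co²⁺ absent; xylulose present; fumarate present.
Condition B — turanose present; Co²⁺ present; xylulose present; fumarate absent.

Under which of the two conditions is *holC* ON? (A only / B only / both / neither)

B only

Condition A:
Turanose is present, so OrvR is active.
Co²⁺ is absent, so QilV is active.
With repressor QilV bound, *mibB* is not transcribed.
So MibB is not produced.
No repressor is bound and OrvR is active, so *sovJ* is transcribed.
So SovJ is produced and active.
Xylulose is present, so HaxH is inactive.
Fumarate is present, so NolE is active.
With repressor SovJ bound, *holC* is not transcribed.
→ *holC* is OFF in A.
Condition B:
Turanose is present, so OrvR is active.
Co²⁺ is present, so QilV is inactive.
With no repressor bound, *mibB* is transcribed.
So MibB is produced and active.
With repressor MibB bound, *sovJ* is not transcribed.
So SovJ is not produced.
Xylulose is present, so HaxH is inactive.
Fumarate is absent, so NolE is inactive.
With no repressor bound, *holC* is transcribed.
→ *holC* is ON in B.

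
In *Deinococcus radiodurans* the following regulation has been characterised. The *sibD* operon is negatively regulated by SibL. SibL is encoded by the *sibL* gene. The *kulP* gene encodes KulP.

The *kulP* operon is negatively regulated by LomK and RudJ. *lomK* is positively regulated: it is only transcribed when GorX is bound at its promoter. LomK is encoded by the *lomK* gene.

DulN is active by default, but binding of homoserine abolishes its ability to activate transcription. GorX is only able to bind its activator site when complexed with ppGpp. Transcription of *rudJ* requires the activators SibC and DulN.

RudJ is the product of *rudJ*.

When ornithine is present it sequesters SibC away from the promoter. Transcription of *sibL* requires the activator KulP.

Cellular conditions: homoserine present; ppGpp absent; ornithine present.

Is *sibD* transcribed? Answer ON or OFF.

OFF

ppGpp is absent, so GorX is inactive.
Required activator GorX is absent, so *lomK* is not transcribed.
So LomK is not produced.
Ornithine is present, so SibC is inactive.
Homoserine is present, so DulN is inactive.
Required activator SibC is absent, so *rudJ* is not transcribed.
So RudJ is not produced.
With no repressor bound, *kulP* is transcribed.
So KulP is produced and active.
No repressor is bound and KulP is active, so *sibL* is transcribed.
So SibL is produced and active.
With repressor SibL bound, *sibD* is not transcribed.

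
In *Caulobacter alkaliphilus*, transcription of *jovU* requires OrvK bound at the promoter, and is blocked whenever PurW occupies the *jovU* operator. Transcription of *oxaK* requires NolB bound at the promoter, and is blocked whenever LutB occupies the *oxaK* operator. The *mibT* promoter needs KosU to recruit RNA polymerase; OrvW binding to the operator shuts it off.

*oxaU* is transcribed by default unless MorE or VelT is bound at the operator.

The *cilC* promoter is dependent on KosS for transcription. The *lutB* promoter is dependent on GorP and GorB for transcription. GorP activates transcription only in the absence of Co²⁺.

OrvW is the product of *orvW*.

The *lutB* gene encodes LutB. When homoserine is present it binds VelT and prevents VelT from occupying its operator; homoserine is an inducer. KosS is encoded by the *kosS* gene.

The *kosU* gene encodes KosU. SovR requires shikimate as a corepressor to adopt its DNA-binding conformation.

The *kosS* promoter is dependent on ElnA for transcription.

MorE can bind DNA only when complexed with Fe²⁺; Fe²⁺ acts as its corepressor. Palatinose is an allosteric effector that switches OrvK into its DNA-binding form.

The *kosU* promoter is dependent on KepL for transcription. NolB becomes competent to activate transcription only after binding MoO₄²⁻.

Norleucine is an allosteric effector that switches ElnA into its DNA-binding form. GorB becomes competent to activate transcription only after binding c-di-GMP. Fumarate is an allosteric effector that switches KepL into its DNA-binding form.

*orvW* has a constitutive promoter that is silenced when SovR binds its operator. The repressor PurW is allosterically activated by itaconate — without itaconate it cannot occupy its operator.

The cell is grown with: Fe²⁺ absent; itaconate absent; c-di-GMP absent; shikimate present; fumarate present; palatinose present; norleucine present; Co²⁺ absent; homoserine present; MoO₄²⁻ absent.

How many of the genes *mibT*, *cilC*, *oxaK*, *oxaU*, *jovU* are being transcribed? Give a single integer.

4

Shikimate is present, so SovR is active.
With repressor SovR bound, *orvW* is not transcribed.
So OrvW is not produced.
Fumarate is present, so KepL is active.
No repressor is bound and KepL is active, so *kosU* is transcribed.
So KosU is produced and active.
No repressor is bound and KosU is active, so *mibT* is transcribed.
→ *mibT* is ON.
Norleucine is present, so ElnA is active.
No repressor is bound and ElnA is active, so *kosS* is transcribed.
So KosS is produced and active.
No repressor is bound and KosS is active, so *cilC* is transcribed.
→ *cilC* is ON.
MoO₄²⁻ is absent, so NolB is inactive.
Co²⁺ is absent, so GorP is active.
c-di-GMP is absent, so GorB is inactive.
Required activator GorB is absent, so *lutB* is not transcribed.
So LutB is not produced.
Required activator NolB is absent, so *oxaK* is not transcribed.
→ *oxaK* is OFF.
Fe²⁺ is absent, so MorE is inactive.
Homoserine is present, so VelT is inactive.
With no repressor bound, *oxaU* is transcribed.
→ *oxaU* is ON.
Palatinose is present, so OrvK is active.
Itaconate is absent, so PurW is inactive.
No repressor is bound and OrvK is active, so *jovU* is transcribed.
→ *jovU* is ON.
4 of the 5 genes are transcribed.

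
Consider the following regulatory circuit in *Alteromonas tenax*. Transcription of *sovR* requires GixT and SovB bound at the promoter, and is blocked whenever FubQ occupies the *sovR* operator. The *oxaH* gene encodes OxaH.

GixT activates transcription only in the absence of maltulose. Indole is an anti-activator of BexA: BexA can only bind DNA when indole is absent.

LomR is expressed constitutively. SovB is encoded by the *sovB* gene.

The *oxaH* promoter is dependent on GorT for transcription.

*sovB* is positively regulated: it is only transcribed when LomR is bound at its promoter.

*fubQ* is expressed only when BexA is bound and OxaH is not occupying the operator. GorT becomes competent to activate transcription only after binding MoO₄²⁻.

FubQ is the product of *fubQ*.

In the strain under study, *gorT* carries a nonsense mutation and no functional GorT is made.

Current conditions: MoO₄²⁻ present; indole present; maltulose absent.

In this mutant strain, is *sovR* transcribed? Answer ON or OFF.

ON

Maltulose is absent, so GixT is active.
LomR is produced constitutively and is active.
No repressor is bound and LomR is active, so *sovB* is transcribed.
So SovB is produced and active.
Indole is present, so BexA is inactive.
GorT is non-functional in this strain, so it has no effect.
Required activator GorT is absent, so *oxaH* is not transcribed.
So OxaH is not produced.
Required activator BexA is absent, so *fubQ* is not transcribed.
So FubQ is not produced.
No repressor is bound and GixT and SovB are active, so *sovR* is transcribed.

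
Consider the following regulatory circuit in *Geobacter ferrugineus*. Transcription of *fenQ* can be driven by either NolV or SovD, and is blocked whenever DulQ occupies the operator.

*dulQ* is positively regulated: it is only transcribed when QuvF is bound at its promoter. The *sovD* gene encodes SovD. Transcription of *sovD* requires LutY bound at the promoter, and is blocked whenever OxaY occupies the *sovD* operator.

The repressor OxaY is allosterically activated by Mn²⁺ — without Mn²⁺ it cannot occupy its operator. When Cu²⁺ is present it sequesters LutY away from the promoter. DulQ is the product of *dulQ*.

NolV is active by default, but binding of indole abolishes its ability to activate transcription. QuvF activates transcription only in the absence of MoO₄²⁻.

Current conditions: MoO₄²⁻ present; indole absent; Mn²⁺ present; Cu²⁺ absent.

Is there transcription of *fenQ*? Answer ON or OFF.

ON

Indole is absent, so NolV is active.
Mn²⁺ is present, so OxaY is active.
Cu²⁺ is absent, so LutY is active.
With repressor OxaY bound, *sovD* is not transcribed.
So SovD is not produced.
MoO₄²⁻ is present, so QuvF is inactive.
Required activator QuvF is absent, so *dulQ* is not transcribed.
So DulQ is not produced.
Activator NolV is present, so *fenQ* is transcribed.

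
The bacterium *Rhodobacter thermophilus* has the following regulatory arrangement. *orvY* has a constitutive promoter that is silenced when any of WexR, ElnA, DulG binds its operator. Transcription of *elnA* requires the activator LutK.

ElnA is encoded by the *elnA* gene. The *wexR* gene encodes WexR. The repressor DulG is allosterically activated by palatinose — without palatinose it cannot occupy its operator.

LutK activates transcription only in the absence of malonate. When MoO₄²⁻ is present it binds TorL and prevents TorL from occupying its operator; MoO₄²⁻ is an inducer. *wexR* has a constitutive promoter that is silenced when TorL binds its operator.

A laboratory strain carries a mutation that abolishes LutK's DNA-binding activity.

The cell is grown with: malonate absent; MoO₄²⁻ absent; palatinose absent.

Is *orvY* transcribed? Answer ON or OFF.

MoO₄²⁻ is absent, so TorL is active.
With repressor TorL bound, *wexR* is not transcribed.
So WexR is not produced.
LutK is non-functional in this strain, so it has no effect.
Required activator LutK is absent, so *elnA* is not transcribed.
So ElnA is not produced.
Palatinose is absent, so DulG is inactive.
With no repressor bound, *orvY* is transcribed.

ON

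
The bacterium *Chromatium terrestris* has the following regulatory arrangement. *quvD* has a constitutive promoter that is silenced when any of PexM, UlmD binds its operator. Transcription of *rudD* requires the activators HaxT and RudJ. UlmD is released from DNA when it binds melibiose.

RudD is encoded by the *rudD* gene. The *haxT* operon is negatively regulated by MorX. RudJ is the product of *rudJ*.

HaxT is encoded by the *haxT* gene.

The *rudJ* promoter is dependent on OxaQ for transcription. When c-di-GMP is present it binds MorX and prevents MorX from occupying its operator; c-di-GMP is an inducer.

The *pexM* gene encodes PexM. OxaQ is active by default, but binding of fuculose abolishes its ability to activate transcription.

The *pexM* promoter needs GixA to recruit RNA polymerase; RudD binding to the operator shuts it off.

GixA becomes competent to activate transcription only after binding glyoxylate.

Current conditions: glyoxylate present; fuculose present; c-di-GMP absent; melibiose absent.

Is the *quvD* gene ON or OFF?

Glyoxylate is present, so GixA is active.
c-di-GMP is absent, so MorX is active.
With repressor MorX bound, *haxT* is not transcribed.
So HaxT is not produced.
Fuculose is present, so OxaQ is inactive.
Required activator OxaQ is absent, so *rudJ* is not transcribed.
So RudJ is not produced.
Required activator HaxT is absent, so *rudD* is not transcribed.
So RudD is not produced.
No repressor is bound and GixA is active, so *pexM* is transcribed.
So PexM is produced and active.
Melibiose is absent, so UlmD is active.
With repressor PexM bound, *quvD* is not transcribed.

OFF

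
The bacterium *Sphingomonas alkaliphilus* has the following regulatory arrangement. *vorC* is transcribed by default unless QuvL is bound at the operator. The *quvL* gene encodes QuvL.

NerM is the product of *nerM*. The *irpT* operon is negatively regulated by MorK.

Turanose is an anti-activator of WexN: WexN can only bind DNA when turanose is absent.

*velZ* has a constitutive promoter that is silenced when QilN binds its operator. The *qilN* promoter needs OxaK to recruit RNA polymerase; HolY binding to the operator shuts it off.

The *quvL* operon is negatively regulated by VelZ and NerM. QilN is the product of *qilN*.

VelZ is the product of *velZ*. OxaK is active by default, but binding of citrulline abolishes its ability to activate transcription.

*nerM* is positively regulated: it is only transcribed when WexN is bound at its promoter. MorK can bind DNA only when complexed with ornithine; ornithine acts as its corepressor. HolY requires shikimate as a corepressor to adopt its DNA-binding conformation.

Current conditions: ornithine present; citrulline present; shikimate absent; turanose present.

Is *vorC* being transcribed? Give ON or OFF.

ON

Citrulline is present, so OxaK is inactive.
Shikimate is absent, so HolY is inactive.
Required activator OxaK is absent, so *qilN* is not transcribed.
So QilN is not produced.
With no repressor bound, *velZ* is transcribed.
So VelZ is produced and active.
Turanose is present, so WexN is inactive.
Required activator WexN is absent, so *nerM* is not transcribed.
So NerM is not produced.
With repressor VelZ bound, *quvL* is not transcribed.
So QuvL is not produced.
With no repressor bound, *vorC* is transcribed.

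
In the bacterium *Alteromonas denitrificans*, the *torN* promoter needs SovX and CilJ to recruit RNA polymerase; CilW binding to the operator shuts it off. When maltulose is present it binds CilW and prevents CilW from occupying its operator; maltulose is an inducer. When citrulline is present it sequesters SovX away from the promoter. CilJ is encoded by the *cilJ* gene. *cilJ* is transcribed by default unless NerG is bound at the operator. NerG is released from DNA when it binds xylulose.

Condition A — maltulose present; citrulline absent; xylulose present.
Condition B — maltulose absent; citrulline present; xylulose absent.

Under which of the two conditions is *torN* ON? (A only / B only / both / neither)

Condition A:
Maltulose is present, so CilW is inactive.
Citrulline is absent, so SovX is active.
Xylulose is present, so NerG is inactive.
With no repressor bound, *cilJ* is transcribed.
So CilJ is produced and active.
No repressor is bound and SovX and CilJ are active, so *torN* is transcribed.
→ *torN* is ON in A.
Condition B:
Maltulose is absent, so CilW is active.
Citrulline is present, so SovX is inactive.
Xylulose is absent, so NerG is active.
With repressor NerG bound, *cilJ* is not transcribed.
So CilJ is not produced.
With repressor CilW bound, *torN* is not transcribed.
→ *torN* is OFF in B.

A only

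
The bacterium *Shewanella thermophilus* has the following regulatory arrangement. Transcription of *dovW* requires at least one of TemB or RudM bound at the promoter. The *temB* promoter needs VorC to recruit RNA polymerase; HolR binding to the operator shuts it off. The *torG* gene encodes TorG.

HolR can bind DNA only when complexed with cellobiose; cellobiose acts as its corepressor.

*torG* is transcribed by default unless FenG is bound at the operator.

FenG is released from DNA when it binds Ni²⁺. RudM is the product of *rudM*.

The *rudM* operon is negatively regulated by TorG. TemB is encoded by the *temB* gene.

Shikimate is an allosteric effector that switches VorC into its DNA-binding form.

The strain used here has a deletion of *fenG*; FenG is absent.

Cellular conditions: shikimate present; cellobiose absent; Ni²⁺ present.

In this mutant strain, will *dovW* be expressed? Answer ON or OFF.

ON

Shikimate is present, so VorC is active.
Cellobiose is absent, so HolR is inactive.
No repressor is bound and VorC is active, so *temB* is transcribed.
So TemB is produced and active.
FenG is non-functional in this strain, so it has no effect.
With no repressor bound, *torG* is transcribed.
So TorG is produced and active.
With repressor TorG bound, *rudM* is not transcribed.
So RudM is not produced.
Activator TemB is present, so *dovW* is transcribed.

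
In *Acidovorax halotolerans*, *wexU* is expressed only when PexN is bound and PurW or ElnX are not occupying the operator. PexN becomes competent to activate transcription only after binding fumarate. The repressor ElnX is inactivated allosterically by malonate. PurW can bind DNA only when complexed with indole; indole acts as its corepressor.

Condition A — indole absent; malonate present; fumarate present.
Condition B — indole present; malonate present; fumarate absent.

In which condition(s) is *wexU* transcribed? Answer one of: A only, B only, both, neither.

A only

Condition A:
Indole is absent, so PurW is inactive.
Malonate is present, so ElnX is inactive.
Fumarate is present, so PexN is active.
No repressor is bound and PexN is active, so *wexU* is transcribed.
→ *wexU* is ON in A.
Condition B:
Indole is present, so PurW is active.
Malonate is present, so ElnX is inactive.
Fumarate is absent, so PexN is inactive.
With repressor PurW bound, *wexU* is not transcribed.
→ *wexU* is OFF in B.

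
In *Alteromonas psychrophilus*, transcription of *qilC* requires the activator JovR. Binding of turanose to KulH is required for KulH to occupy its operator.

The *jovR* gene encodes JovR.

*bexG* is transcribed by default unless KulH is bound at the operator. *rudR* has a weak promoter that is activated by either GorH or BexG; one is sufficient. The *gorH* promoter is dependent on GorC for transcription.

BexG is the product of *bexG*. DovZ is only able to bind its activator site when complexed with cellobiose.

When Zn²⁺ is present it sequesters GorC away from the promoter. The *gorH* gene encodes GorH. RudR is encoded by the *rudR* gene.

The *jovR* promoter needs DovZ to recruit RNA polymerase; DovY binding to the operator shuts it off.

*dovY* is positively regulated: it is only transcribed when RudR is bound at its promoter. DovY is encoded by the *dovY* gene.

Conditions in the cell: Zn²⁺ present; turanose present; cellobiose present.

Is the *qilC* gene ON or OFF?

ON

Zn²⁺ is present, so GorC is inactive.
Required activator GorC is absent, so *gorH* is not transcribed.
So GorH is not produced.
Turanose is present, so KulH is active.
With repressor KulH bound, *bexG* is not transcribed.
So BexG is not produced.
No activator is available at the *rudR* promoter, so *rudR* is not transcribed.
So RudR is not produced.
Required activator RudR is absent, so *dovY* is not transcribed.
So DovY is not produced.
Cellobiose is present, so DovZ is active.
No repressor is bound and DovZ is active, so *jovR* is transcribed.
So JovR is produced and active.
No repressor is bound and JovR is active, so *qilC* is transcribed.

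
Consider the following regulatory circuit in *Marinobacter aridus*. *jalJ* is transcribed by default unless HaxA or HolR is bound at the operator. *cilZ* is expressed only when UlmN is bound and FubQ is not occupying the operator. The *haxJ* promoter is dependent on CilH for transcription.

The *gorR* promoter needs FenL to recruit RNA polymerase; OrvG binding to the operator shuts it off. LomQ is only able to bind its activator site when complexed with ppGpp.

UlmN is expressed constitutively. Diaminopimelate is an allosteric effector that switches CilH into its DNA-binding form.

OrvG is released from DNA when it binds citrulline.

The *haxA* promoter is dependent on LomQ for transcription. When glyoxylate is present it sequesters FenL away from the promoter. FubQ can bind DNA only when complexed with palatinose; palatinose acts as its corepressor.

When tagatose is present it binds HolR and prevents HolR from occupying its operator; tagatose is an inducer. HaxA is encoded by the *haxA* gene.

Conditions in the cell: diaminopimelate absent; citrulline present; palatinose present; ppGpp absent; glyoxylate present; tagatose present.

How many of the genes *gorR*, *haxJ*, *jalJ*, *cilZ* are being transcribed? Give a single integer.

Citrulline is present, so OrvG is inactive.
Glyoxylate is present, so FenL is inactive.
Required activator FenL is absent, so *gorR* is not transcribed.
→ *gorR* is OFF.
Diaminopimelate is absent, so CilH is inactive.
Required activator CilH is absent, so *haxJ* is not transcribed.
→ *haxJ* is OFF.
ppGpp is absent, so LomQ is inactive.
Required activator LomQ is absent, so *haxA* is not transcribed.
So HaxA is not produced.
Tagatose is present, so HolR is inactive.
With no repressor bound, *jalJ* is transcribed.
→ *jalJ* is ON.
UlmN is produced constitutively and is active.
Palatinose is present, so FubQ is active.
With repressor FubQ bound, *cilZ* is not transcribed.
→ *cilZ* is OFF.
1 of the 4 genes is transcribed.

1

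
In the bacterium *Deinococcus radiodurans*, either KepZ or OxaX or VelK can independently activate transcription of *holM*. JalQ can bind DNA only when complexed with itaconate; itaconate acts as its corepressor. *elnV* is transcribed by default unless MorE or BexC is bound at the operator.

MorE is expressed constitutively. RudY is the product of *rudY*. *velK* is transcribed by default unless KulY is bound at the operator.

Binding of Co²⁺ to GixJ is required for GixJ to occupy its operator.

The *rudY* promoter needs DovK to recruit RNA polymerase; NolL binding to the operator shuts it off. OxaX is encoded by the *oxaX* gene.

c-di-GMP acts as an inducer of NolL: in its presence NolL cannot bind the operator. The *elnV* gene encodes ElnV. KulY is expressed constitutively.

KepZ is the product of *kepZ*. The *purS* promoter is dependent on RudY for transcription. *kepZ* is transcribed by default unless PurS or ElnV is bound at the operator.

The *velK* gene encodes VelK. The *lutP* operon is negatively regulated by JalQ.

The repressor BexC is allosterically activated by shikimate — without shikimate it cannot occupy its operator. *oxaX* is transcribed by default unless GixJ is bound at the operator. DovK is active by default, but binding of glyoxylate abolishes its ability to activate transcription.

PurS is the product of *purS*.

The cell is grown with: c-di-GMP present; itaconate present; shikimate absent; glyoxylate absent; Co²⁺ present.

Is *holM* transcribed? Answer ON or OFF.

OFF

Glyoxylate is absent, so DovK is active.
c-di-GMP is present, so NolL is inactive.
No repressor is bound and DovK is active, so *rudY* is transcribed.
So RudY is produced and active.
No repressor is bound and RudY is active, so *purS* is transcribed.
So PurS is produced and active.
MorE is produced constitutively and is active.
Shikimate is absent, so BexC is inactive.
With repressor MorE bound, *elnV* is not transcribed.
So ElnV is not produced.
With repressor PurS bound, *kepZ* is not transcribed.
So KepZ is not produced.
Co²⁺ is present, so GixJ is active.
With repressor GixJ bound, *oxaX* is not transcribed.
So OxaX is not produced.
KulY is produced constitutively and is active.
With repressor KulY bound, *velK* is not transcribed.
So VelK is not produced.
No activator is available at the *holM* promoter, so *holM* is not transcribed.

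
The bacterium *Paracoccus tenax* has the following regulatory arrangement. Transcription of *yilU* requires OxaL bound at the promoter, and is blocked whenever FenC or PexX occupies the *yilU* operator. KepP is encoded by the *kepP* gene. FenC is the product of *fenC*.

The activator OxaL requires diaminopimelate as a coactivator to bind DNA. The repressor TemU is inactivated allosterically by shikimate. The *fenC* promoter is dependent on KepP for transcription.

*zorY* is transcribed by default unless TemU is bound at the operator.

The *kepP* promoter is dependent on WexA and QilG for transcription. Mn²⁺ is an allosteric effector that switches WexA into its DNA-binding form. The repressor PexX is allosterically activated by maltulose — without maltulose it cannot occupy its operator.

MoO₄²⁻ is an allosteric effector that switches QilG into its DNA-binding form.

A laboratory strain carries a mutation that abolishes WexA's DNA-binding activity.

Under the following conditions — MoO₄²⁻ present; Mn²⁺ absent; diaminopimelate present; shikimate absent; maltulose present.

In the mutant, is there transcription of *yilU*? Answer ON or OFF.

WexA is non-functional in this strain, so it has no effect.
MoO₄²⁻ is present, so QilG is active.
Required activator WexA is absent, so *kepP* is not transcribed.
So KepP is not produced.
Required activator KepP is absent, so *fenC* is not transcribed.
So FenC is not produced.
Maltulose is present, so PexX is active.
Diaminopimelate is present, so OxaL is active.
With repressor PexX bound, *yilU* is not transcribed.

OFF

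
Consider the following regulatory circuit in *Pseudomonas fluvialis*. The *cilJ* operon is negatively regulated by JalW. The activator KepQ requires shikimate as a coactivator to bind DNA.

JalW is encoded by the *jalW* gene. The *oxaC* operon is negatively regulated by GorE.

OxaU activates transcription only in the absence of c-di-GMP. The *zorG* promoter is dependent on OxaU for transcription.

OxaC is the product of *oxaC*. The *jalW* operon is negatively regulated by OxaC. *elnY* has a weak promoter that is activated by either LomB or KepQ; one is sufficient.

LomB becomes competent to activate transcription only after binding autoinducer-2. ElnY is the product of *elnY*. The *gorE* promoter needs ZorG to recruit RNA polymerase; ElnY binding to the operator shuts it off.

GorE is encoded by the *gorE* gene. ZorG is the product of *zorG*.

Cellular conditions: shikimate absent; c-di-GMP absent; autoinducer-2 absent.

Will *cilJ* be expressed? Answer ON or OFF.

OFF

c-di-GMP is absent, so OxaU is active.
No repressor is bound and OxaU is active, so *zorG* is transcribed.
So ZorG is produced and active.
Autoinducer-2 is absent, so LomB is inactive.
Shikimate is absent, so KepQ is inactive.
No activator is available at the *elnY* promoter, so *elnY* is not transcribed.
So ElnY is not produced.
No repressor is bound and ZorG is active, so *gorE* is transcribed.
So GorE is produced and active.
With repressor GorE bound, *oxaC* is not transcribed.
So OxaC is not produced.
With no repressor bound, *jalW* is transcribed.
So JalW is produced and active.
With repressor JalW bound, *cilJ* is not transcribed.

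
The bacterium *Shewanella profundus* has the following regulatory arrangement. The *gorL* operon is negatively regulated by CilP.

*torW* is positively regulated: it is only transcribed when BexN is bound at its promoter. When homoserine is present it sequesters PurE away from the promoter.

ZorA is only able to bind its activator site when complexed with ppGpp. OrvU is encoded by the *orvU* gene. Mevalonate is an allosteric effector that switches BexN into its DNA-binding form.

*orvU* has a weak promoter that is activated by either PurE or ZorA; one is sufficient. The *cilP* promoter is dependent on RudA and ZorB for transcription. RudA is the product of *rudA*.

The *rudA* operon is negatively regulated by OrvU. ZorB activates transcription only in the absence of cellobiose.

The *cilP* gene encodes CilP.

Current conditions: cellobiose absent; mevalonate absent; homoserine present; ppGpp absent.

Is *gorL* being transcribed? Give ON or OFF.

Homoserine is present, so PurE is inactive.
ppGpp is absent, so ZorA is inactive.
No activator is available at the *orvU* promoter, so *orvU* is not transcribed.
So OrvU is not produced.
With no repressor bound, *rudA* is transcribed.
So RudA is produced and active.
Cellobiose is absent, so ZorB is active.
No repressor is bound and RudA and ZorB are active, so *cilP* is transcribed.
So CilP is produced and active.
With repressor CilP bound, *gorL* is not transcribed.

OFF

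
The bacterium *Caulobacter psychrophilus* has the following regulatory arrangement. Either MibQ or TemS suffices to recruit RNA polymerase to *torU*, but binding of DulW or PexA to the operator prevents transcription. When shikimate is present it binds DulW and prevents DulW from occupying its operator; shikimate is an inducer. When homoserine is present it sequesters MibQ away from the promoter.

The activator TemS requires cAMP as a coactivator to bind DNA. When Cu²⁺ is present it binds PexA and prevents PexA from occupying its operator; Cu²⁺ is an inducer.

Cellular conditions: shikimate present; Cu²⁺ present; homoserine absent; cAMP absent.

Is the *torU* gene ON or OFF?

Shikimate is present, so DulW is inactive.
Homoserine is absent, so MibQ is active.
Cu²⁺ is present, so PexA is inactive.
cAMP is absent, so TemS is inactive.
Activator MibQ is present, so *torU* is transcribed.

ON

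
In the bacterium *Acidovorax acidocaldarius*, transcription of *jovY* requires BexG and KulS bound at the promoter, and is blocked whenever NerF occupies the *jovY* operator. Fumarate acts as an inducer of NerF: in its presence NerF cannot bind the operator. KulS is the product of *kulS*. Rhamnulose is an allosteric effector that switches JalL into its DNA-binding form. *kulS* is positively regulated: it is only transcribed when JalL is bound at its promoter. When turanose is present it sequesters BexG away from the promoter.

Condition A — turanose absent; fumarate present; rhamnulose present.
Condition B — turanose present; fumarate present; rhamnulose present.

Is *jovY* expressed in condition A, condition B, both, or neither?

A only

Condition A:
Turanose is absent, so BexG is active.
Fumarate is present, so NerF is inactive.
Rhamnulose is present, so JalL is active.
No repressor is bound and JalL is active, so *kulS* is transcribed.
So KulS is produced and active.
No repressor is bound and BexG and KulS are active, so *jovY* is transcribed.
→ *jovY* is ON in A.
Condition B:
Turanose is present, so BexG is inactive.
Fumarate is present, so NerF is inactive.
Rhamnulose is present, so JalL is active.
No repressor is bound and JalL is active, so *kulS* is transcribed.
So KulS is produced and active.
Required activator BexG is absent, so *jovY* is not transcribed.
→ *jovY* is OFF in B.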